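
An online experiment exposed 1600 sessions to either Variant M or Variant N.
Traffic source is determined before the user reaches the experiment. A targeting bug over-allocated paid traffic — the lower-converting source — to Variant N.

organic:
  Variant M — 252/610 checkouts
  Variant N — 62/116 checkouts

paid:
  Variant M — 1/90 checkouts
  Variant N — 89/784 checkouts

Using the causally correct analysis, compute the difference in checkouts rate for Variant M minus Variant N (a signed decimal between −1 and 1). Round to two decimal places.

Nothing the variant does changes traffic source; the imbalance is an allocation artefact. With traffic source also predicting the outcome, the pooled figure is confounded, and the within-stratum comparison is the causal one.
Adjusting over the population distribution of traffic source: 0.454·(0.413−0.534) + 0.546·(0.011−0.114) = -0.111.

-0.11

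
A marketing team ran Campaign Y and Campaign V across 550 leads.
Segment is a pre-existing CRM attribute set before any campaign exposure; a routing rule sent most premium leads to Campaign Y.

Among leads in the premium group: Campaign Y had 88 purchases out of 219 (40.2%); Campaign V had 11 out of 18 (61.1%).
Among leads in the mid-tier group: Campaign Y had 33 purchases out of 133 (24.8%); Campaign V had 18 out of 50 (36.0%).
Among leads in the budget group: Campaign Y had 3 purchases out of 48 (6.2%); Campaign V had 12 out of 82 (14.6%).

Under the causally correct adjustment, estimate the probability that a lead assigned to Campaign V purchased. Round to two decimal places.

Since customer segment is a pre-existing factor (not a product of the campaign) and it affects the outcome on its own, it is a confounder. The stratified rates, not the pooled rate, identify the causal effect.
Standardising Campaign V to the population customer segment mix: 0.431·11/18 + 0.333·18/50 + 0.236·12/82 = 0.418.

0.42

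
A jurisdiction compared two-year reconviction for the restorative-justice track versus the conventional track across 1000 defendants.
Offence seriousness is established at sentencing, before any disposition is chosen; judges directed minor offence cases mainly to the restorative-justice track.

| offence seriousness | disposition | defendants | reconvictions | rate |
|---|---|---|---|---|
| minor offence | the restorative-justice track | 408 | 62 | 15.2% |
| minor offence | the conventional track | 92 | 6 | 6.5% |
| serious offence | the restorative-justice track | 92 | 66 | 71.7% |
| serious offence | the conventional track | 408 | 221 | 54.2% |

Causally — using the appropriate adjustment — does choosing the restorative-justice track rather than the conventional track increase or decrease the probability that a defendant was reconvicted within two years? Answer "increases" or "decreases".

The stratified and pooled comparisons disagree (the conventional track wins within each offence seriousness; the restorative-justice track wins overall), so the answer turns on the causal role of offence seriousness.
Offence seriousness satisfies the back-door criterion: it is not a descendant of the disposition, and it blocks the spurious path from disposition to outcome. Adjusting for it (i.e., using the within-offence seriousness rates) gives the causal effect.
Within each level — minor offence: 15.2% vs 6.5%; serious offence: 71.7% vs 54.2% — the conventional track is lower every time.

increases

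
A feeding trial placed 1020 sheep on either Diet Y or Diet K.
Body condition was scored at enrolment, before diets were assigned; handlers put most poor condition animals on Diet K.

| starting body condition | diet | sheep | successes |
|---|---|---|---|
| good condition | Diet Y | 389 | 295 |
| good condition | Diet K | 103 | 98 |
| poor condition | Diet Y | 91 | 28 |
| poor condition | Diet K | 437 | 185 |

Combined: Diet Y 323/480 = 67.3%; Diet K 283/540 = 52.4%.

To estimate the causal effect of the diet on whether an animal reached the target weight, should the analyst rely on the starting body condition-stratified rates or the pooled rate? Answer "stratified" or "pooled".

stratified

The imbalance in starting body condition arose from how sheep were allocated, not from anything the diet did; and starting body condition independently affects the outcome. The pooled gap is confounded — condition on starting body condition.
Within each level — good condition: 75.8% vs 95.1%; poor condition: 30.8% vs 42.3% — Diet K is higher every time.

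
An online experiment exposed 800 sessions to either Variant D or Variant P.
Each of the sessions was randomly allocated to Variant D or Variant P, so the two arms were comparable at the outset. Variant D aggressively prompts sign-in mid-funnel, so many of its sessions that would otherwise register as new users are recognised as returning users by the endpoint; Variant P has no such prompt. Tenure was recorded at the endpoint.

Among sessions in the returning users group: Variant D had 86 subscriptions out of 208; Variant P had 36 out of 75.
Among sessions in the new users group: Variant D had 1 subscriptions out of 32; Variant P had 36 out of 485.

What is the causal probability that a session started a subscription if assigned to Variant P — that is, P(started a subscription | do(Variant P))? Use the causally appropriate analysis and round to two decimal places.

The user tenure-specific comparison favours Variant P throughout, but the pooled figures favour Variant D. The question is whether to condition on user tenure.
Stratifying would compare variants among sessions the variants themselves sorted into user tenure groups — a form of selection on an intermediate. The unconditioned pooled rates give the total causal effect.
So P(outcome | do(Variant P)) is just the pooled rate for Variant P: 72/560 = 0.129.

0.13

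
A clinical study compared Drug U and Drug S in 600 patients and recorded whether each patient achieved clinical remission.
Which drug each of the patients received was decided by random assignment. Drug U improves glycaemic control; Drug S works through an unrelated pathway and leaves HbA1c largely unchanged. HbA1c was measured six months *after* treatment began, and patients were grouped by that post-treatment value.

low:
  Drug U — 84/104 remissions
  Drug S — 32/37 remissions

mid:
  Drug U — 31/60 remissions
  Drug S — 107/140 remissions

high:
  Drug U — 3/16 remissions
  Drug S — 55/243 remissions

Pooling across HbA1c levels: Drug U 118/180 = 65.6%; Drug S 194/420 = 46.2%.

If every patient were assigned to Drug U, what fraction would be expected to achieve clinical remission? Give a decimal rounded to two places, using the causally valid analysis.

0.66

The HbA1c-specific comparison favours Drug S throughout, but the pooled figures favour Drug U. The question is whether to condition on HbA1c.
HbA1c here is a post-treatment variable shaped by the drug; conditioning on it would introduce bias rather than remove it. The overall comparison is the causal one.
So P(outcome | do(Drug U)) is just the pooled rate for Drug U: 118/180 = 0.656.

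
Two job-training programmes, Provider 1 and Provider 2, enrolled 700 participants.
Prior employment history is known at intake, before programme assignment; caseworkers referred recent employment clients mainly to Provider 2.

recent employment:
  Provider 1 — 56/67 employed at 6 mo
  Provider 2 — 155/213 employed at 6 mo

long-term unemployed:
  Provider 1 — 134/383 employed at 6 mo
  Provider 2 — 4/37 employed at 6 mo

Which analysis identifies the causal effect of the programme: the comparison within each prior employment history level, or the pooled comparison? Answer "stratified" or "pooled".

The imbalance in prior employment history arose from how participants were allocated, not from anything the programme did; and prior employment history independently affects the outcome. The pooled gap is confounded — condition on prior employment history.
Within each level — recent employment: 83.6% vs 72.8%; long-term unemployed: 35.0% vs 10.8% — Provider 1 is higher every time.

stratified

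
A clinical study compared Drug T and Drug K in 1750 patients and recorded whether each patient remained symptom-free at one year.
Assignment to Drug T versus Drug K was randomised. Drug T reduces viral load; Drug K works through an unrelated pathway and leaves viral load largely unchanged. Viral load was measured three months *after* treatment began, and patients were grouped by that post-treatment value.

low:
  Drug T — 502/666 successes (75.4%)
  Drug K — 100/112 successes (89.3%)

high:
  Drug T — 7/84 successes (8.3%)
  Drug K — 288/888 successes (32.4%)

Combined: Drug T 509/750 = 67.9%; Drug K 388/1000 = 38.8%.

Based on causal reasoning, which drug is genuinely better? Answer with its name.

Drug T

Viral load is recorded after the drug and is itself shifted by it — it sits on the causal path from drug to outcome. Conditioning on a mediator would strip out part of the effect we want; the pooled comparison gives the total causal effect.
Pooled: Drug T 67.9% vs Drug K 38.8%; Drug T is higher overall.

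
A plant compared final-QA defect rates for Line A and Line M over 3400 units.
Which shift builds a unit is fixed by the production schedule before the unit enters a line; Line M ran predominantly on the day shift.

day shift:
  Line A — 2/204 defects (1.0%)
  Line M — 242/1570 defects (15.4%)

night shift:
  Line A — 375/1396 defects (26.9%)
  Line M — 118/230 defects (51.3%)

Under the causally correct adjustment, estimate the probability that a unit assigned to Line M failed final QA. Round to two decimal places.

The stratified and pooled comparisons disagree (Line A wins within each shift; Line M wins overall), so the answer turns on the causal role of shift.
The imbalance in shift arose from how units were allocated, not from anything the line did; and shift independently affects the outcome. The pooled gap is confounded — condition on shift.
Standardising Line M to the population shift mix: 0.522·242/1570 + 0.478·118/230 = 0.326.

0.33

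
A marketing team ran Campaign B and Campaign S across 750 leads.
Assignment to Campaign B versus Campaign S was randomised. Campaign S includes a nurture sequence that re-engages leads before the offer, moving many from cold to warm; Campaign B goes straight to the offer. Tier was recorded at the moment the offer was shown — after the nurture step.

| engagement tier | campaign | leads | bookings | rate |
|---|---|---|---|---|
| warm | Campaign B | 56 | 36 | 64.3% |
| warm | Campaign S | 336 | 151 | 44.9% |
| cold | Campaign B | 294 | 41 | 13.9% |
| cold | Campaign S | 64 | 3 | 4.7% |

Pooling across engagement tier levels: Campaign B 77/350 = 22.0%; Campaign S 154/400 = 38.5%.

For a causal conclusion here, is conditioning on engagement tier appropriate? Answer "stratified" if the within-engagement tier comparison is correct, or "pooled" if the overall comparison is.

pooled

Campaign B is higher inside every engagement tier stratum but Campaign S is higher in aggregate. Whether to stratify depends on how engagement tier relates to the campaign.
Engagement tier is downstream of the campaign. One should not condition on a consequence of treatment, so the overall rates are the right comparison.
Pooled: Campaign B 22.0% vs Campaign S 38.5%; Campaign S is higher overall.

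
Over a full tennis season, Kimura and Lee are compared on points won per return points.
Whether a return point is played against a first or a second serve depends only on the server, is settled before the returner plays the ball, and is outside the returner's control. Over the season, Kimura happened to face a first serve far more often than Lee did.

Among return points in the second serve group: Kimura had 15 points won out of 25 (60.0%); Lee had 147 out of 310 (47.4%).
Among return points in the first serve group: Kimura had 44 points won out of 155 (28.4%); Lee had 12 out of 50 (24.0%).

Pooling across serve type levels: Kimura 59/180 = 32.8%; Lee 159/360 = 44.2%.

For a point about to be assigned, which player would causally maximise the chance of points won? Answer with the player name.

The stratified and pooled comparisons disagree (Kimura wins within each serve type; Lee wins overall), so the answer turns on the causal role of serve type.
Serve type differs across players for reasons unrelated to any effect of the player itself, and it separately predicts the outcome — a classic confounder. We must compare within serve type levels.
Within each level — second serve: 60.0% vs 47.4%; first serve: 28.4% vs 24.0% — Kimura is higher every time.

Kimura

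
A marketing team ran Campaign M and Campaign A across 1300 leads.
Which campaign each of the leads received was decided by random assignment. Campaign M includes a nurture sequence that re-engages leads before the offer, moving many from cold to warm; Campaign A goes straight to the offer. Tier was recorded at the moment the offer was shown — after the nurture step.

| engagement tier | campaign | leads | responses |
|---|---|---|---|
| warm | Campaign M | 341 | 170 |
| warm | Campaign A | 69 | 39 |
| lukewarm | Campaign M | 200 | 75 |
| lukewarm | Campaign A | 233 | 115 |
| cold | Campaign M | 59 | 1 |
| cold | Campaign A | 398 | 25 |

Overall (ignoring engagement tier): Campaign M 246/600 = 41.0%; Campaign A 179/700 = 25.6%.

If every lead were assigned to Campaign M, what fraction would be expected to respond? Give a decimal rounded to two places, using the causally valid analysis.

Within every engagement tier level Campaign A has the higher rate, yet pooled Campaign M does — Simpson's reversal.
Engagement tier is downstream of the campaign. One should not condition on a consequence of treatment, so the overall rates are the right comparison.
So P(outcome | do(Campaign M)) is just the pooled rate for Campaign M: 246/600 = 0.410.

0.41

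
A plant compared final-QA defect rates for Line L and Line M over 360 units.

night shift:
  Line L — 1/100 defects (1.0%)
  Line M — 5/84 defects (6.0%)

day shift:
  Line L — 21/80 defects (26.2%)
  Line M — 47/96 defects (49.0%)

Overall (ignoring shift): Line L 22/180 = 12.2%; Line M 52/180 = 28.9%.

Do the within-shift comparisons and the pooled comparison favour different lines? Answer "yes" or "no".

Within each shift level (night shift 1.0% vs 6.0%; day shift 26.2% vs 49.0%), Line L has the lower rate every time. Pooled: 12.2% vs 28.9% — Line L has the lower rate overall. They agree.

no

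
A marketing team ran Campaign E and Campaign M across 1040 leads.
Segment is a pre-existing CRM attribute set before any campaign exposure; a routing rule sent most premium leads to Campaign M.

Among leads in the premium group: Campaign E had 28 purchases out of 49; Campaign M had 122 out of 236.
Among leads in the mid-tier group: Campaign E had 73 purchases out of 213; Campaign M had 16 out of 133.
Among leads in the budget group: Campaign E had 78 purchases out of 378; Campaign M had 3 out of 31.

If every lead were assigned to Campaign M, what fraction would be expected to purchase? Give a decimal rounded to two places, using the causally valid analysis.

0.22

Within every customer segment level Campaign E has the higher rate, yet pooled Campaign M does — Simpson's reversal.
Here customer segment is a common cause — it drives both which campaign a case falls under and the outcome. The crude comparison mixes populations; the stratum-specific rates are the causally relevant ones.
Standardising Campaign M to the population customer segment mix: 0.274·122/236 + 0.333·16/133 + 0.393·3/31 = 0.220.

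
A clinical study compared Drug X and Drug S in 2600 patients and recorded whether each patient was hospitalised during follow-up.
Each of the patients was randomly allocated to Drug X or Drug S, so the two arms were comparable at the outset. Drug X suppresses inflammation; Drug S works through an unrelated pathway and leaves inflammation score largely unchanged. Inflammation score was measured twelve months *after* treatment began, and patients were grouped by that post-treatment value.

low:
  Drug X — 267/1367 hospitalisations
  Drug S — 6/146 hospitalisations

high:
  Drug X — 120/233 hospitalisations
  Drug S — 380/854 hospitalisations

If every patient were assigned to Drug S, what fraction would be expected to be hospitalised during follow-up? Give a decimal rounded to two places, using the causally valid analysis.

0.39

The stratified and pooled comparisons disagree (Drug S wins within each inflammation score; Drug X wins overall), so the answer turns on the causal role of inflammation score.
The distribution of inflammation score is itself part of what the drug does — it is an intermediate outcome. Holding it fixed would remove that part of the effect; the total effect is the pooled difference.
So P(outcome | do(Drug S)) is just the pooled rate for Drug S: 386/1000 = 0.386.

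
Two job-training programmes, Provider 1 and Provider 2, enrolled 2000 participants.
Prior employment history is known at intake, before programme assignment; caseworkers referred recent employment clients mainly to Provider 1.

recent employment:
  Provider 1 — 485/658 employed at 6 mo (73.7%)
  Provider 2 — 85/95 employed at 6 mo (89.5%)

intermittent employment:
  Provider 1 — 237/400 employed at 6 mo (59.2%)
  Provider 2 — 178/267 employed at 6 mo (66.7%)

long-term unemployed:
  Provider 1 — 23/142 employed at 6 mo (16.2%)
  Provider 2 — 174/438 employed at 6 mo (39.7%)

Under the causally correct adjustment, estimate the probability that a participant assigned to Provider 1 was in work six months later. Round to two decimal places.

0.52

The stratified and pooled comparisons disagree (Provider 2 wins within each prior employment history; Provider 1 wins overall), so the answer turns on the causal role of prior employment history.
Here prior employment history is a common cause — it drives both which programme a case falls under and the outcome. The crude comparison mixes populations; the stratum-specific rates are the causally relevant ones.
Standardising Provider 1 to the population prior employment history mix: 0.377·485/658 + 0.334·237/400 + 0.290·23/142 = 0.522.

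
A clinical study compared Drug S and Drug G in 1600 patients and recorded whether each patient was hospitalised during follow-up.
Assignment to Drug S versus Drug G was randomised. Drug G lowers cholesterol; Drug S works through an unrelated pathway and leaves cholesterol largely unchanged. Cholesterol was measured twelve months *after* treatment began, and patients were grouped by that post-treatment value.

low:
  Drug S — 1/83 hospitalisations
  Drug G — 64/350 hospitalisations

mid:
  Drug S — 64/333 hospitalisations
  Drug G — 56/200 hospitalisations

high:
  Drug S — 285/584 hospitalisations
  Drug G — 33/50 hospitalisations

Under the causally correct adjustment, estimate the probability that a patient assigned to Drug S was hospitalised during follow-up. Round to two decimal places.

The cholesterol-specific comparison favours Drug S throughout, but the pooled figures favour Drug G. The question is whether to condition on cholesterol.
Cholesterol here is a post-treatment variable shaped by the drug; conditioning on it would introduce bias rather than remove it. The overall comparison is the causal one.
So P(outcome | do(Drug S)) is just the pooled rate for Drug S: 350/1000 = 0.350.

0.35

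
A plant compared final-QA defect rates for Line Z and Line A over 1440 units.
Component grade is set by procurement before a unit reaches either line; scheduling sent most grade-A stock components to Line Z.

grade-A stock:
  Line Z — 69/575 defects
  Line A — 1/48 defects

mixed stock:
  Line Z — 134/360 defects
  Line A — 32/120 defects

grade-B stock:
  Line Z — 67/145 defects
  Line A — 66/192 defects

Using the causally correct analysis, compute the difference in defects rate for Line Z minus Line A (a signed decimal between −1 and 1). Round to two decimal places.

+0.11

Within every component grade level Line A has the lower rate, yet pooled Line Z does — Simpson's reversal.
Here component grade is a common cause — it drives both which line a case falls under and the outcome. The crude comparison mixes populations; the stratum-specific rates are the causally relevant ones.
Adjusting over the population distribution of component grade: 0.433·(0.120−0.021) + 0.333·(0.372−0.267) + 0.234·(0.462−0.344) = +0.106.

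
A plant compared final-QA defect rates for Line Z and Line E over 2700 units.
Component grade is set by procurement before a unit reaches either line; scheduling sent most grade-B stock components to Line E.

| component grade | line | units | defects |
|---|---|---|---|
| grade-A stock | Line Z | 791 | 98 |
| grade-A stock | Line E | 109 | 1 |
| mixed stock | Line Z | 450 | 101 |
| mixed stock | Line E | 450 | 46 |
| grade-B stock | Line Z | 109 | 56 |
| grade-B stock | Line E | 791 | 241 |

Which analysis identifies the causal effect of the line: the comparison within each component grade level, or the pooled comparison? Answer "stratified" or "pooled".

The stratified and pooled comparisons disagree (Line E wins within each component grade; Line Z wins overall), so the answer turns on the causal role of component grade.
Since component grade is a pre-existing factor (not a product of the line) and it affects the outcome on its own, it is a confounder. The stratified rates, not the pooled rate, identify the causal effect.
Within each level — grade-A stock: 12.4% vs 0.9%; mixed stock: 22.4% vs 10.2%; grade-B stock: 51.4% vs 30.5% — Line E is lower every time.

stratified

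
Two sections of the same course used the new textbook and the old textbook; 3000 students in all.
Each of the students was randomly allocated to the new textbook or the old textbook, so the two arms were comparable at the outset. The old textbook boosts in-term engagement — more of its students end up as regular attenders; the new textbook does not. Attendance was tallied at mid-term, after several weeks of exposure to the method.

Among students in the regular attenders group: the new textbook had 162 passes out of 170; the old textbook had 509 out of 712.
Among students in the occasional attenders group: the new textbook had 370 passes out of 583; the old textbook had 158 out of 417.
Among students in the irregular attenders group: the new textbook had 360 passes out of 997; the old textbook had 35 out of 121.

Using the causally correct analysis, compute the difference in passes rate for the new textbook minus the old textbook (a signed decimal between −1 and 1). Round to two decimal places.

-0.05

the new textbook is higher inside every mid-term attendance stratum but the old textbook is higher in aggregate. Whether to stratify depends on how mid-term attendance relates to the teaching method.
Because the teaching method influences mid-term attendance, mid-term attendance is a post-treatment mediator, not a confounder. Stratifying on it would bias the estimate; the causal effect is the crude pooled difference.
The causal difference is the pooled difference: 0.510 − 0.562 = -0.052.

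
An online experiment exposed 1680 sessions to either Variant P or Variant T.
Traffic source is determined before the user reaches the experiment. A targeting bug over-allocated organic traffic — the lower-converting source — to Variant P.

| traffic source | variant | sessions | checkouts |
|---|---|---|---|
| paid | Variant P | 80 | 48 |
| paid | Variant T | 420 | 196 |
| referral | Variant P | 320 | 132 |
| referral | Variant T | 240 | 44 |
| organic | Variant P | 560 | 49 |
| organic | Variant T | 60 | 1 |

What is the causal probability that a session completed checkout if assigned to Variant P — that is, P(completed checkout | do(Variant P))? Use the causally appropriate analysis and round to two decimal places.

Variant P is higher inside every traffic source stratum but Variant T is higher in aggregate. Whether to stratify depends on how traffic source relates to the variant.
Traffic source satisfies the back-door criterion: it is not a descendant of the variant, and it blocks the spurious path from variant to outcome. Adjusting for it (i.e., using the within-traffic source rates) gives the causal effect.
Standardising Variant P to the population traffic source mix: 0.298·48/80 + 0.333·132/320 + 0.369·49/560 = 0.348.

0.35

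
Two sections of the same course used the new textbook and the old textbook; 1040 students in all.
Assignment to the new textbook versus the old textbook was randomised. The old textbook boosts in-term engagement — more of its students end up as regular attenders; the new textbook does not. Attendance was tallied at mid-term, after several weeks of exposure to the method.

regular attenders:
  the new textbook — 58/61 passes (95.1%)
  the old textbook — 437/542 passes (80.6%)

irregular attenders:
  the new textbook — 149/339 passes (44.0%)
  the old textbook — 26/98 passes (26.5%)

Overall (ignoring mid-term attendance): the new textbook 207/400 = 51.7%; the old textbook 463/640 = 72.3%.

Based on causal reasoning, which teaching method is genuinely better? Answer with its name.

Because the teaching method influences mid-term attendance, mid-term attendance is a post-treatment mediator, not a confounder. Stratifying on it would bias the estimate; the causal effect is the crude pooled difference.
Pooled: the new textbook 51.7% vs the old textbook 72.3%; the old textbook is higher overall.

the old textbook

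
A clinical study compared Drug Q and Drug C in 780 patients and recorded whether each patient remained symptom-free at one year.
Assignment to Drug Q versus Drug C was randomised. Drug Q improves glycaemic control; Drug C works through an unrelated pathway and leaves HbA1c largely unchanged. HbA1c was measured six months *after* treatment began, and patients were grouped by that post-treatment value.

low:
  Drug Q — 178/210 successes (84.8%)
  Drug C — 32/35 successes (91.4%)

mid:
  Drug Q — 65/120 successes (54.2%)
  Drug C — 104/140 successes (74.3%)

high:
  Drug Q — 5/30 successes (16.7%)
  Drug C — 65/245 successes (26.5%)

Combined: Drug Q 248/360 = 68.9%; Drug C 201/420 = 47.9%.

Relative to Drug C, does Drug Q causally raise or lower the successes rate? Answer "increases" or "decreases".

Because the drug influences HbA1c, HbA1c is a post-treatment mediator, not a confounder. Stratifying on it would bias the estimate; the causal effect is the crude pooled difference.
Pooled: Drug Q 68.9% vs Drug C 47.9%; Drug Q is higher overall.

increases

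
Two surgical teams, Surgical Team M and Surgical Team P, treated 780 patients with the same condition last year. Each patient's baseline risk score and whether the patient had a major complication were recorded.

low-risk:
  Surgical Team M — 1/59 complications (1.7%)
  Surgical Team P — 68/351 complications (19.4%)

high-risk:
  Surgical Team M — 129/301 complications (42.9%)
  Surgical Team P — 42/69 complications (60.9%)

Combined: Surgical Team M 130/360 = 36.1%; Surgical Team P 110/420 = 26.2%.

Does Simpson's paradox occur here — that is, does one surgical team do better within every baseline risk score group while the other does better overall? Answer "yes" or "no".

Within each baseline risk score level (low-risk 1.7% vs 19.4%; high-risk 42.9% vs 60.9%), Surgical Team M has the lower rate every time. Pooled: 36.1% vs 26.2% — Surgical Team P has the lower rate overall. The two comparisons disagree.

yes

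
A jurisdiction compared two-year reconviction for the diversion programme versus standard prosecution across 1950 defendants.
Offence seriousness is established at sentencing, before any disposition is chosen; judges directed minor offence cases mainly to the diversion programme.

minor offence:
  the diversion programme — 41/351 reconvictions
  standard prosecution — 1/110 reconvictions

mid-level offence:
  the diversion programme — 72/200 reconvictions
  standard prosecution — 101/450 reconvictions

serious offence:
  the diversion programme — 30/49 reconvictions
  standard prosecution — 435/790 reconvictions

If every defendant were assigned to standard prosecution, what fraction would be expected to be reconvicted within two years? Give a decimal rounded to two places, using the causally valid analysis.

The stratified and pooled comparisons disagree (standard prosecution wins within each offence seriousness; the diversion programme wins overall), so the answer turns on the causal role of offence seriousness.
Offence seriousness differs across dispositions for reasons unrelated to any effect of the disposition itself, and it separately predicts the outcome — a classic confounder. We must compare within offence seriousness levels.
Standardising standard prosecution to the population offence seriousness mix: 0.236·1/110 + 0.333·101/450 + 0.430·435/790 = 0.314.

0.31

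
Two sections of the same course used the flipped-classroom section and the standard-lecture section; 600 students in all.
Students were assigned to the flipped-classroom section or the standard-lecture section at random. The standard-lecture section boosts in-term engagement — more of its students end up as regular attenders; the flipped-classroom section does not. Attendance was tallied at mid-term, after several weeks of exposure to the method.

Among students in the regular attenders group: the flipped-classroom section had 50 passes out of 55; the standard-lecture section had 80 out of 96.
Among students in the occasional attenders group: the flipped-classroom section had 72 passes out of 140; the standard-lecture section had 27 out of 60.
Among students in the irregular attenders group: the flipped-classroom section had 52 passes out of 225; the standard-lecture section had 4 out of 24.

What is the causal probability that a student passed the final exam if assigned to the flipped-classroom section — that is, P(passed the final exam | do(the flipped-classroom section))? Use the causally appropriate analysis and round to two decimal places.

0.41

Stratifying would compare teaching methods among students the teaching methods themselves sorted into mid-term attendance groups — a form of selection on an intermediate. The unconditioned pooled rates give the total causal effect.
So P(outcome | do(the flipped-classroom section)) is just the pooled rate for the flipped-classroom section: 174/420 = 0.414.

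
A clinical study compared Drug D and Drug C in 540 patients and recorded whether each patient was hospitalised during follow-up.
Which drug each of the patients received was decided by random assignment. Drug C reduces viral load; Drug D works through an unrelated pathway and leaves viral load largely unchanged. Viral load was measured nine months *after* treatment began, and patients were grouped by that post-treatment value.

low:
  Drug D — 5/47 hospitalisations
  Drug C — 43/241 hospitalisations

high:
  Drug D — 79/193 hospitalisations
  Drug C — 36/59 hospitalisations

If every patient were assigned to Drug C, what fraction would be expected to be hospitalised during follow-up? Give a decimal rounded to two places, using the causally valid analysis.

The stratified and pooled comparisons disagree (Drug D wins within each viral load; Drug C wins overall), so the answer turns on the causal role of viral load.
Viral load is downstream of the drug. One should not condition on a consequence of treatment, so the overall rates are the right comparison.
So P(outcome | do(Drug C)) is just the pooled rate for Drug C: 79/300 = 0.263.

0.26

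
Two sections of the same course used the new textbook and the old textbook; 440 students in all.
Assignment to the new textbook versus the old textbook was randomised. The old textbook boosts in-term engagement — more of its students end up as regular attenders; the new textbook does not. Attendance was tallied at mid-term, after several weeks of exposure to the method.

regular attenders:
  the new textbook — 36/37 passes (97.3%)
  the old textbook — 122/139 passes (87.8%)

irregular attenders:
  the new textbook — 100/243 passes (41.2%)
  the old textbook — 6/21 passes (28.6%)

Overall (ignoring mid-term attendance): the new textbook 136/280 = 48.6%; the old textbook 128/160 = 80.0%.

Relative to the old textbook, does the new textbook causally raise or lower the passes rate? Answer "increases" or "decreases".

decreases

Within every mid-term attendance level the new textbook has the higher rate, yet pooled the old textbook does — Simpson's reversal.
Stratifying would compare teaching methods among students the teaching methods themselves sorted into mid-term attendance groups — a form of selection on an intermediate. The unconditioned pooled rates give the total causal effect.
Pooled: the new textbook 48.6% vs the old textbook 80.0%; the old textbook is higher overall.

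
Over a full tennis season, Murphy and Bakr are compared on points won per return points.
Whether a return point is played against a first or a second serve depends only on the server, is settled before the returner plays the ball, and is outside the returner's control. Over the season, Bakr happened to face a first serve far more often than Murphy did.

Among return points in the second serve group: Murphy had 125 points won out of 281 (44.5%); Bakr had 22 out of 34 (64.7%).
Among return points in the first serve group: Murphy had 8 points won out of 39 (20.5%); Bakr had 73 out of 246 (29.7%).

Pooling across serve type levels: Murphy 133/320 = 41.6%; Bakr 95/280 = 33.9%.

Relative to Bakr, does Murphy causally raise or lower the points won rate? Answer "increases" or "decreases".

Serve type satisfies the back-door criterion: it is not a descendant of the player, and it blocks the spurious path from player to outcome. Adjusting for it (i.e., using the within-serve type rates) gives the causal effect.
Within each level — second serve: 44.5% vs 64.7%; first serve: 20.5% vs 29.7% — Bakr is higher every time.

decreases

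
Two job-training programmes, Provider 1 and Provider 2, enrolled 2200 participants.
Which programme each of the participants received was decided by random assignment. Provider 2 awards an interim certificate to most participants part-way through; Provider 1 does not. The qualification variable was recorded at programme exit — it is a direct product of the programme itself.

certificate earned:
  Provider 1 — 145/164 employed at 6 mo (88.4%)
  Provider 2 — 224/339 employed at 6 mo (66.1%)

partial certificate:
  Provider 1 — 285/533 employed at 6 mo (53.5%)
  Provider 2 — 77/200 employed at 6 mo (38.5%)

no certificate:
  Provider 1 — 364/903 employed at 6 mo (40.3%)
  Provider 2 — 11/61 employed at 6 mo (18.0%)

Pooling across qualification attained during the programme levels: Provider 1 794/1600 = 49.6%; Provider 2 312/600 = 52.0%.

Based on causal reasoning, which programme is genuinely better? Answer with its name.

Provider 2

Qualification attained during the programme is downstream of the programme. One should not condition on a consequence of treatment, so the overall rates are the right comparison.
Pooled: Provider 1 49.6% vs Provider 2 52.0%; Provider 2 is higher overall.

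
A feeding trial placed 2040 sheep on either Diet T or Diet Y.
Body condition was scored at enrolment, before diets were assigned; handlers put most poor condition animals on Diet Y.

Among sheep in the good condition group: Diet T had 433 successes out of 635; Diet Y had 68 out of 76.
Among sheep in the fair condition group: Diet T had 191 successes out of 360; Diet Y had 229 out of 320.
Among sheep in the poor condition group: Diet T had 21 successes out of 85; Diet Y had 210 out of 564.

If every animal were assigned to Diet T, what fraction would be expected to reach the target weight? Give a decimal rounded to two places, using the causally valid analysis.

The starting body condition-specific comparison favours Diet Y throughout, but the pooled figures favour Diet T. The question is whether to condition on starting body condition.
Starting body condition differs across diets for reasons unrelated to any effect of the diet itself, and it separately predicts the outcome — a classic confounder. We must compare within starting body condition levels.
Standardising Diet T to the population starting body condition mix: 0.349·433/635 + 0.333·191/360 + 0.318·21/85 = 0.493.

0.49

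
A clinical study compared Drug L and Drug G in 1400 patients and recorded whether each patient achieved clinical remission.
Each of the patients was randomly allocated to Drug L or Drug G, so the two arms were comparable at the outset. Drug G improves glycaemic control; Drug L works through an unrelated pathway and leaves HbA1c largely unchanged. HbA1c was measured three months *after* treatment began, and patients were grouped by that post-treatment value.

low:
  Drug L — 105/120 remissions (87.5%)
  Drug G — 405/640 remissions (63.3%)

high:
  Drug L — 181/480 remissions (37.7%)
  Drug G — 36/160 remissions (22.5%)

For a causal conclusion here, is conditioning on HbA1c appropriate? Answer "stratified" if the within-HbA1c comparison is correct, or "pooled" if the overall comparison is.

pooled

HbA1c is recorded after the drug and is itself shifted by it — it sits on the causal path from drug to outcome. Conditioning on a mediator would strip out part of the effect we want; the pooled comparison gives the total causal effect.
Pooled: Drug L 47.7% vs Drug G 55.1%; Drug G is higher overall.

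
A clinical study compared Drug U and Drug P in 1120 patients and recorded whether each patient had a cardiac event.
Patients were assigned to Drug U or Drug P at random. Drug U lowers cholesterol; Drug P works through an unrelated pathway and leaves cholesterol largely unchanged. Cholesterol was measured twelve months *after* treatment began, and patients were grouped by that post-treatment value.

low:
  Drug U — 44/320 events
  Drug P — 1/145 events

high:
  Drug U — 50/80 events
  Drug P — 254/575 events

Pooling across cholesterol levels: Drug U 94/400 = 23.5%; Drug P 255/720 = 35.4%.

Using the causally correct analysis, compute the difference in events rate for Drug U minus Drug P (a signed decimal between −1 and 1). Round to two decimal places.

Drug P is lower inside every cholesterol stratum but Drug U is lower in aggregate. Whether to stratify depends on how cholesterol relates to the drug.
Cholesterol is recorded after the drug and is itself shifted by it — it sits on the causal path from drug to outcome. Conditioning on a mediator would strip out part of the effect we want; the pooled comparison gives the total causal effect.
The causal difference is the pooled difference: 0.235 − 0.354 = -0.119.

-0.12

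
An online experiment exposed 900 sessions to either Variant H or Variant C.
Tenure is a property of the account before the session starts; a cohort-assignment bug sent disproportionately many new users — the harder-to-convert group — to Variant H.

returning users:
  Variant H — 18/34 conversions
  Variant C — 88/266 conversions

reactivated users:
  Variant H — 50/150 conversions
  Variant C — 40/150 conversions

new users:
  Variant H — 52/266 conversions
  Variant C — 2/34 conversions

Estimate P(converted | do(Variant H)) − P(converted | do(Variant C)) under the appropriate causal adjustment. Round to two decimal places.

+0.13

User tenure differs across variants for reasons unrelated to any effect of the variant itself, and it separately predicts the outcome — a classic confounder. We must compare within user tenure levels.
Adjusting over the population distribution of user tenure: 0.333·(0.529−0.331) + 0.333·(0.333−0.267) + 0.333·(0.195−0.059) = +0.134.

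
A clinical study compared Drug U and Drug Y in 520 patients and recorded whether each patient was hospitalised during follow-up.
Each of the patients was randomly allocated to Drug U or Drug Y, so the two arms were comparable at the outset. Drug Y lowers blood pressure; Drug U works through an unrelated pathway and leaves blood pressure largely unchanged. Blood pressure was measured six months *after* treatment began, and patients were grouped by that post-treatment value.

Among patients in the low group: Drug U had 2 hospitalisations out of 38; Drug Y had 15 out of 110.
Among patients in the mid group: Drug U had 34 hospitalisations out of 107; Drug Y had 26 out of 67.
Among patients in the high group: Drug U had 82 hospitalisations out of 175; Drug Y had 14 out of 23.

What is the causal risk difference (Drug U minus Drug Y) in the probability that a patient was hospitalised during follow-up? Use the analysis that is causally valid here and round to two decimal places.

Blood pressure is recorded after the drug and is itself shifted by it — it sits on the causal path from drug to outcome. Conditioning on a mediator would strip out part of the effect we want; the pooled comparison gives the total causal effect.
The causal difference is the pooled difference: 0.369 − 0.275 = +0.094.

+0.09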